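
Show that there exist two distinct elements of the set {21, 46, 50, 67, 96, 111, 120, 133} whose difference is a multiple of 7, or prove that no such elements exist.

Both 21 and 133 leave remainder 0 on division by 7; their difference 112 = 16·7 is a multiple of 7.

21 and 133 are such a pair.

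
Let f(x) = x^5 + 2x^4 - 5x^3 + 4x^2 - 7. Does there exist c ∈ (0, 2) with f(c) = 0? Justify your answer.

f(0) = -7 and f(2) = 33, which have opposite signs.
Since f is a polynomial it is continuous on [0, 2].
So by the Intermediate Value Theorem there is a c strictly between 0 and 2 with f(c) = 0.

Yes, f has a root in the interval.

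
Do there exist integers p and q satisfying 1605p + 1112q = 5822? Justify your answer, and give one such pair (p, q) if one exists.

1605 and 1112 are coprime, so 1605p + 1112q ranges over all of ℤ.
Dividing repeatedly: 1605 = 1·1112 + 493, 1112 = 2·493 + 126, 493 = 3·126 + 115, 126 = 1·115 + 11, 115 = 10·11 + 5, 11 = 2·5 + 1, 5 = 5·1 + 0.
Unwinding: 1 = 11 − 2·5 = 11 − 2·(115 − 10·11) = −2·115 + 21·11 = −2·115 + 21·(126 − 1·115) = 21·126 − 23·115 = 21·126 − 23·(493 − 3·126) = −23·493 + 90·126 = −23·493 + 90·(1112 − 2·493) = 90·1112 − 203·493 = 90·1112 − 203·(1605 − 1·1112) = −203·1605 + 293·1112, i.e. 1605·(-203) + 1112·293 = 1.
Scaling by 5822 gives the particular solution (p, q) = (-1181866, 1705846).
The general solution is p = -1181866 + 1112k, q = 1705846 − 1605k; taking k = 1063 gives the smaller pair p = 190, q = -269.
Check: 1605·190 + 1112·(-269) = 304950 − 299128 = 5822. ✓

p = 190, q = -269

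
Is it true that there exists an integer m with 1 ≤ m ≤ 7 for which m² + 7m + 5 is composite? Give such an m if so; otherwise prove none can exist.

m = 3

At m = 3: 3² + 7·3 + 5 = 35 = 5·7, which is composite.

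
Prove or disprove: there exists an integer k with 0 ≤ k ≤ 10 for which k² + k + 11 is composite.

k = 10

At k = 10: 10² + 10 + 11 = 121 = 11·11, which is composite.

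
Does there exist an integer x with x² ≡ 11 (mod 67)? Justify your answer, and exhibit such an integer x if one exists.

No, no such integer exists.

67 is prime, so by Euler's criterion 11 is a square mod 67 iff 11^((67−1)/2) = 11^33 ≡ 1 (mod 67).
Squaring successively (mod 67): 11^2 = 121 ≡ 54; 11^4 ≡ 54² = 2916 ≡ 35; 11^8 ≡ 35² = 1225 ≡ 19; 11^16 ≡ 19² = 361 ≡ 26; 11^32 ≡ 26² = 676 ≡ 6.
Since 33 = 32 + 1, 11^33 ≡ 6 · 11; multiplying out mod 67: 6·11 = 66 ≡ 66. Thus 11^33 ≡ 66 ≡ −1 (mod 67).
By Euler's criterion 11 is a quadratic non-residue mod 67: no x satisfies x² ≡ 11 (mod 67).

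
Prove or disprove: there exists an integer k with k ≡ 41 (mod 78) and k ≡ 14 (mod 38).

gcd(78, 38) = 2. If k ≡ 41 (mod 78) and k ≡ 14 (mod 38), then k ≡ 41 (mod 2) and k ≡ 14 (mod 2).
However 41 ≡ 1 and 14 ≡ 0 (mod 2), and 1 ≠ 0.
Hence the system has no solution.

No such integer exists.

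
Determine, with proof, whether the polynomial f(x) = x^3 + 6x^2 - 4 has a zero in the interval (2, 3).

No.

The endpoint values f(2) = 28 and f(3) = 77 are both positive. Claim: f(x) > 0 for every x in (2, 3).
Shift to the endpoint 2: with x = 2 + u (0 < u < 1), one computes f(2 + u) = u^3 + 12u^2 + 36u + 28.
All 4 nonzero coefficients of this polynomial in u are positive; hence for u > 0 the value is a sum of positive terms (the constant 28 among them).
So f is strictly positive on (2, 3); no root exists in the interval.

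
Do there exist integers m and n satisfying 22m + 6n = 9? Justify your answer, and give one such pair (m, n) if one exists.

Any value of 22m + 6n is a multiple of gcd(22, 6) = 2.
But 9 is not a multiple of 2 (it leaves remainder 1).
Therefore 22m + 6n = 9 has no solution in integers.

No, no such integers exist.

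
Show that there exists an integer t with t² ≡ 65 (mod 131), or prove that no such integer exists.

t = 14

Take t = 14. Then 14² = 196 = 1·131 + 65, so 14² ≡ 65 (mod 131).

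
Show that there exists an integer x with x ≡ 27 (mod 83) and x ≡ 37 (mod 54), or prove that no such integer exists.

x = 2683

The moduli 83 and 54 are coprime, so by the Chinese Remainder Theorem a unique solution modulo 4482 exists.
Write x = 27 + 83t and require 27 + 83t ≡ 37 (mod 54), i.e. 83t ≡ 10 (mod 54).
83 ≡ 29 (mod 54), so this reads 29t ≡ 10 (mod 54). Note 29·41 = 1189 ≡ 1 (mod 54) (as 1189 − 1 = 22·54), so 29⁻¹ ≡ 41.
Therefore t ≡ 41·10 = 410 ≡ 32 (mod 54).
With t = 32: x = 27 + 83·32 = 2683.
Check: 2683 mod 83 = 27, 2683 mod 54 = 37. ✓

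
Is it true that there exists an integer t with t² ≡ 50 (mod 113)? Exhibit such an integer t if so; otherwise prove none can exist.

t = 29

t = 29 works: 29² = 841, and 841 − 50 = 791 = 7·113.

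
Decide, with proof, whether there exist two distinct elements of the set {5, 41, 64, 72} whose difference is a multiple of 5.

No, no such pair exists.

Two integers differ by a multiple of 5 exactly when they have the same residue mod 5. The residues are 5↦0, 41↦1, 64↦4, 72↦2.
No residue repeats among the 4 elements, so no pair has difference ≡ 0 (mod 5).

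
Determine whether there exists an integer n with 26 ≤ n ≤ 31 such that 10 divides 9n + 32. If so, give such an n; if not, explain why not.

No such integer n in that range exists.

The values of 9n + 32 for n = 26, 27, …, 31 are 266, 275, 284, 293, 302, 311; reduced mod 10 these are 6, 5, 4, 3, 2, 1.
The residue 0 does not occur, so no n in [26, 31] makes 9n + 32 a multiple of 10.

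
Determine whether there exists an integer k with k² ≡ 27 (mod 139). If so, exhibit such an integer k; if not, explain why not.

No such integer exists.

Apply Euler's criterion with the prime 139: 27 is a quadratic residue iff 27^69 ≡ 1 (mod 139), and a non-residue iff it is ≡ −1.
Repeated squaring mod 139: 27^2 = 729 ≡ 34; 27^4 ≡ 34² = 1156 ≡ 44; 27^8 ≡ 44² = 1936 ≡ 129; 27^16 ≡ 129² = 16641 ≡ 100; 27^32 ≡ 100² = 10000 ≡ 131; 27^64 ≡ 131² = 17161 ≡ 64.
Since 69 = 64 + 4 + 1, 27^69 ≡ 64 · 44 · 27; multiplying out mod 139: 64·44 = 2816 ≡ 36, then 36·27 = 972 ≡ 138. Thus 27^69 ≡ 138 ≡ −1 (mod 139).
The value −1 means 27 is a non-residue modulo 139, so k² ≡ 27 (mod 139) is impossible.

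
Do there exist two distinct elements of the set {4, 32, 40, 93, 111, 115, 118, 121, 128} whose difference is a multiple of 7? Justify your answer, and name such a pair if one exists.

Yes: 4 and 32.

Both 4 and 32 leave remainder 4 on division by 7; their difference 28 = 4·7 is a multiple of 7.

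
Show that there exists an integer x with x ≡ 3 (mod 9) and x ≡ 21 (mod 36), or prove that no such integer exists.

x = 21

The moduli are not coprime: gcd(9, 36) = 9. Compatibility requires 9 ∣ (21 − 3) = 18, which holds, so solutions exist.
The integers ≡ 3 (mod 9) are 3, 12, 21, …; their remainders mod 36 are 3, 12, 21, so x = 21 is the first that is ≡ 21 (mod 36).
Verify: 21 = 2·9 + 3 and 21 = 0·36 + 21. ✓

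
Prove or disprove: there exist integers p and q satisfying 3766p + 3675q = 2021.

Both 3766 and 3675 are divisible by gcd(3766, 3675) = 7, hence so is any combination 3766p + 3675q.
However 2021 leaves remainder 5 on division by 7.
Therefore 3766p + 3675q = 2021 has no solution in integers.

No such integers exist.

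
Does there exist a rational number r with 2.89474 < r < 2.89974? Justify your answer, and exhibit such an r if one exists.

Scale by 29: the interval becomes (83.94746, 84.09246), which contains the integer 84.
So r = 84/29 works: it is a ratio of integers, and dividing 29·2.89474 < 84 < 29·2.89974 through by 29 gives 2.89474 < 84/29 < 2.89974.

r = 84/29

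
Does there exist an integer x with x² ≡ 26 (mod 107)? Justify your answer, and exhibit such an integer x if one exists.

107 is prime, so by Euler's criterion 26 is a square mod 107 iff 26^((107−1)/2) = 26^53 ≡ 1 (mod 107).
Repeated squaring mod 107: 26^2 = 676 ≡ 34; 26^4 ≡ 34² = 1156 ≡ 86; 26^8 ≡ 86² = 7396 ≡ 13; 26^16 ≡ 13² = 169 ≡ 62; 26^32 ≡ 62² = 3844 ≡ 99.
Since 53 = 32 + 16 + 4 + 1, 26^53 ≡ 99 · 62 · 86 · 26; multiplying out mod 107: 99·62 = 6138 ≡ 39, then 39·86 = 3354 ≡ 37, then 37·26 = 962 ≡ 106. Thus 26^53 ≡ 106 ≡ −1 (mod 107).
By Euler's criterion 26 is a quadratic non-residue mod 107: no x satisfies x² ≡ 26 (mod 107).

No such integer exists.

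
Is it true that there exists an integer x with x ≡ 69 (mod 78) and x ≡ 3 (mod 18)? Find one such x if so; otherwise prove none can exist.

x = 147

gcd(78, 18) = 6. A simultaneous solution exists iff 69 ≡ 3 (mod 6); here 69 mod 6 = 3 = 3 mod 6, so it does.
The integers ≡ 69 (mod 78) are 69, 147, …; their remainders mod 18 are 15, 3, so x = 147 is the first that is ≡ 3 (mod 18).
Indeed 147 ≡ 69 (mod 78) and 147 ≡ 3 (mod 18).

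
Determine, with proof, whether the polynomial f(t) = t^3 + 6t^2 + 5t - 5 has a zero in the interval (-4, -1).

Yes, f has a root in the interval.

f(-4) = 7 and f(-1) = -5, which have opposite signs.
As a polynomial, f is continuous on every closed interval.
By the Intermediate Value Theorem f must vanish at some point of (-4, -1).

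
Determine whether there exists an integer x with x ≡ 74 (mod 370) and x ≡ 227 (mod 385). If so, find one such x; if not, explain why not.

Both moduli are multiples of 5 = gcd(370, 385), so any solution would satisfy x ≡ 74 and x ≡ 227 modulo 5 simultaneously.
However 74 ≡ 4 and 227 ≡ 2 (mod 5), and 4 ≠ 2.
So no integer satisfies both congruences.

No, no such integer exists.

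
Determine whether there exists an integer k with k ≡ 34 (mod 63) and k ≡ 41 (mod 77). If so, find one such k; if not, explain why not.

The moduli are not coprime: gcd(63, 77) = 7. Compatibility requires 7 ∣ (41 − 34) = 7, which holds, so solutions exist.
The integers ≡ 34 (mod 63) are 34, 97, 160, 223, 286, 349, …; their remainders mod 77 are 34, 20, 6, 69, 55, 41, so k = 349 is the first that is ≡ 41 (mod 77).
Check: 349 mod 63 = 34, 349 mod 77 = 41. ✓

k = 349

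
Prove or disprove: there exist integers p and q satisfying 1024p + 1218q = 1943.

Any value of 1024p + 1218q is a multiple of gcd(1024, 1218) = 2.
But 1943 is not a multiple of 2 (it leaves remainder 1).
Hence no integers p, q satisfy the equation.

No, no such integers exist.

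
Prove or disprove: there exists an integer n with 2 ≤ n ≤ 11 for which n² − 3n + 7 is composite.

n = 7

At n = 7: 7² − 3·7 + 7 = 35 = 5·7, which is composite.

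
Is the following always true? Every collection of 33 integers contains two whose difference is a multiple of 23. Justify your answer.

Each integer lies in one of the 23 residue classes modulo 23.
Since 33 > 23, two of the 33 integers must share a residue class by the pigeonhole principle; call them a and b.
Then a ≡ b (mod 23), i.e. 23 ∣ (a − b).

Yes, this is always true.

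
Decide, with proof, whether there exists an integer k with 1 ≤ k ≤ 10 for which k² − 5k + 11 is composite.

k = 7

At k = 7: 7² − 5·7 + 11 = 25 = 5·5, which is composite.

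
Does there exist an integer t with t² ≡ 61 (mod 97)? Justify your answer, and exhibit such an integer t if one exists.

Take t = 35. Then 35² = 1225 = 12·97 + 61, so 35² ≡ 61 (mod 97).

t = 35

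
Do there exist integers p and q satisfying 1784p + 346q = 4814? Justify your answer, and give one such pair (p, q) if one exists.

Since gcd(1784, 346) = 2 and 4814 = 2·2407, Bézout's identity guarantees a solution.
Dividing through by 2 reduces the equation to 892p + 173q = 2407.
Run the Euclidean algorithm on 892 and 173: 892 = 5·173 + 27, 173 = 6·27 + 11, 27 = 2·11 + 5, 11 = 2·5 + 1, 5 = 5·1 + 0.
Unwinding: 1 = 11 − 2·5 = 11 − 2·(27 − 2·11) = −2·27 + 5·11 = −2·27 + 5·(173 − 6·27) = 5·173 − 32·27 = 5·173 − 32·(892 − 5·173) = −32·892 + 165·173, i.e. 892·(-32) + 173·165 = 1.
Scaling by 2407 gives the particular solution (p, q) = (-77024, 397155).
The general solution is p = -77024 + 173k, q = 397155 − 892k; taking k = 446 gives the smaller pair p = 134, q = -677.
Check: 1784·134 + 346·(-677) = 239056 − 234242 = 4814. ✓

p = 134, q = -677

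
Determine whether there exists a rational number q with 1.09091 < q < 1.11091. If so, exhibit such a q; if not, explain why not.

q = 11/10

Scale by 10: the interval becomes (10.90910, 11.10910), which contains the integer 11.
Dividing back, 1.09091 < 11/10 < 1.11091, and 11/10 is rational.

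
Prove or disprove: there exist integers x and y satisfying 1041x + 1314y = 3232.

Any value of 1041x + 1314y is a multiple of gcd(1041, 1314) = 3.
But 3232 = 3·1077 + 1, so 3 ∤ 3232.
So the equation is unsolvable over ℤ.

There are no such integers.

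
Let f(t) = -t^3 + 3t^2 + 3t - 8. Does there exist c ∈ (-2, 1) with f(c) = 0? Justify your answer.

Such a root exists.

f(-2) = 6 and f(1) = -3, which have opposite signs.
As a polynomial, f is continuous on every closed interval.
By the Intermediate Value Theorem f must vanish at some point of (-2, 1).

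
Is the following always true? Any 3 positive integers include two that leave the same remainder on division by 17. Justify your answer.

No, the set {5, 6, 7} is a counterexample.

Take the 3 consecutive integers 5, 6, 7: their residues mod 17 are all distinct because 3 ≤ 17.
Hence this collection has no pair with equal remainders mod 17, disproving the claim.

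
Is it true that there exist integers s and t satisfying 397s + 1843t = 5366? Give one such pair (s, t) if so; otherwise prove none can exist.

397 and 1843 are coprime, so 397s + 1843t ranges over all of ℤ.
Run the Euclidean algorithm on 1843 and 397: 1843 = 4·397 + 255, 397 = 1·255 + 142, 255 = 1·142 + 113, 142 = 1·113 + 29, 113 = 3·29 + 26, 29 = 1·26 + 3, 26 = 8·3 + 2, 3 = 1·2 + 1, 2 = 2·1 + 0.
Working back up the chain: 1 = 3 − 1·2 = 3 − (26 − 8·3) = −26 + 9·3 = −26 + 9·(29 − 1·26) = 9·29 − 10·26 = 9·29 − 10·(113 − 3·29) = −10·113 + 39·29 = −10·113 + 39·(142 − 1·113) = 39·142 − 49·113 = 39·142 − 49·(255 − 1·142) = −49·255 + 88·142 = −49·255 + 88·(397 − 1·255) = 88·397 − 137·255 = 88·397 − 137·(1843 − 4·397) = −137·1843 + 636·397. So 397·636 + 1843·(-137) = 1.
Times 5366: 397·3412776 + 1843·(-735142) = 5366, so (3412776, -735142) solves it.
Subtracting 1851·1843 from s and adding 1851·397 to t gives the tidier solution (1383, -295).
Indeed 397·1383 + 1843·(-295) = 549051 − 543685 = 5366.

s = 1383, t = -295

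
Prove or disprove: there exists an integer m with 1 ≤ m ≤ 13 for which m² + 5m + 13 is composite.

At m = 11: 11² + 5·11 + 13 = 189 = 3·63, which is composite.

m = 11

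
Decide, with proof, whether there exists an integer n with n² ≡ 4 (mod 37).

n = 35

Take n = 35. Then 35² = 1225 = 33·37 + 4, so 35² ≡ 4 (mod 37).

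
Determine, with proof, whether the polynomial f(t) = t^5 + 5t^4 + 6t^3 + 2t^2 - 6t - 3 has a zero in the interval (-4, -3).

Such a root exists.

f(-4) = -75 and f(-3) = 33, which have opposite signs.
f is continuous everywhere (it is a polynomial), in particular on [-4, -3].
By the Intermediate Value Theorem f must vanish at some point of (-4, -3).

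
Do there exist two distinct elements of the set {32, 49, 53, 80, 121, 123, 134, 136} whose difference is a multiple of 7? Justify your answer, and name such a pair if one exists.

Both 32 and 53 leave remainder 4 on division by 7; their difference 21 = 3·7 is a multiple of 7.

32 and 53 are such a pair.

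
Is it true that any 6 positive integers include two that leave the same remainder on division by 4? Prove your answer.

True.

There are exactly 4 possible remainders on division by 4.
With 6 integers and only 4 classes, the pigeonhole principle forces two of them, say a and b, into the same class.
That is, a and b leave the same remainder on division by 4, as claimed.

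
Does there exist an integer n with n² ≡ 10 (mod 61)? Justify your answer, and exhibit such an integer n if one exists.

There is no such integer.

61 is prime, so by Euler's criterion 10 is a square mod 61 iff 10^((61−1)/2) = 10^30 ≡ 1 (mod 61).
Repeated squaring mod 61: 10^2 = 100 ≡ 39; 10^4 ≡ 39² = 1521 ≡ 57; 10^8 ≡ 57² = 3249 ≡ 16; 10^16 ≡ 16² = 256 ≡ 12.
Since 30 = 16 + 8 + 4 + 2, 10^30 ≡ 12 · 16 · 57 · 39; multiplying out mod 61: 12·16 = 192 ≡ 9, then 9·57 = 513 ≡ 25, then 25·39 = 975 ≡ 60. Thus 10^30 ≡ 60 ≡ −1 (mod 61).
The value −1 means 10 is a non-residue modulo 61, so n² ≡ 10 (mod 61) is impossible.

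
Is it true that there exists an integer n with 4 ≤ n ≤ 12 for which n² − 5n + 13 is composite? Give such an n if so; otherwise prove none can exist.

n = 4

At n = 4: 4² − 5·4 + 13 = 9 = 3·3, which is composite.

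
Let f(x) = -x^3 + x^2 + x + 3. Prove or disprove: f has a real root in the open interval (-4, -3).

The endpoint values f(-4) = 79 and f(-3) = 36 are both positive. Claim: f(x) > 0 for every x in (-4, -3).
Substitute x = -3 − u, where 0 < u < 1 on the interval. Expanding, f(-3 − u) = u^3 + 10u^2 + 32u + 36.
All 4 nonzero coefficients of this polynomial in u are positive; hence for u > 0 the value is a sum of positive terms (the constant 36 among them).
Therefore f(x) > 0 throughout (-4, -3), and f has no zero there.

No.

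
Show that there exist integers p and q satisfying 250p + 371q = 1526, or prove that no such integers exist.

p = 294, q = -194

250 and 371 are coprime, so 250p + 371q ranges over all of ℤ.
Run the Euclidean algorithm on 371 and 250: 371 = 1·250 + 121, 250 = 2·121 + 8, 121 = 15·8 + 1, 8 = 8·1 + 0.
Back-substituting, 1 = 121 − 15·8 = 121 − 15·(250 − 2·121) = −15·250 + 31·121 = −15·250 + 31·(371 − 1·250) = 31·371 − 46·250; that is, 250·(-46) + 371·31 = 1.
Times 1526: 250·(-70196) + 371·47306 = 1526, so (-70196, 47306) solves it.
The general solution is p = -70196 + 371k, q = 47306 − 250k; taking k = 190 gives the smaller pair p = 294, q = -194.
Indeed 250·294 + 371·(-194) = 73500 − 71974 = 1526.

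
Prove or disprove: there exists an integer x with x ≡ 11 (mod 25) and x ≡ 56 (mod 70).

x = 336

gcd(25, 70) = 5. A simultaneous solution exists iff 11 ≡ 56 (mod 5); here 11 mod 5 = 1 = 56 mod 5, so it does.
Put x = 11 + 25t, so we need 25t ≡ 45 (mod 70), equivalently (divide by 5) 5t ≡ 9 (mod 14).
Since 5·3 = 15 = 1·14 + 1, the inverse of 5 mod 14 is 3.
Therefore t ≡ 3·9 = 27 ≡ 13 (mod 14).
Then x = 11 + 25·13 = 336.
Indeed 336 ≡ 11 (mod 25) and 336 ≡ 56 (mod 70).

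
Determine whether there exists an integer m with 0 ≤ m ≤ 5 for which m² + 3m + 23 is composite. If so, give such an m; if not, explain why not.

m = 5

At m = 5: 5² + 3·5 + 23 = 63 = 3·21, which is composite.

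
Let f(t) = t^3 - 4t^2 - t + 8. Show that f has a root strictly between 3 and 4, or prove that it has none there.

f(3) = -4 and f(4) = 4, which have opposite signs.
Since f is a polynomial it is continuous on [3, 4].
By the Intermediate Value Theorem f must vanish at some point of (3, 4).

Yes, f has a root in the interval.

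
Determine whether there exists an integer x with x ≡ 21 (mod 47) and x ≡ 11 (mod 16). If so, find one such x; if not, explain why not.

gcd(47, 16) = 1, so the Chinese Remainder Theorem guarantees exactly one residue class mod 752 satisfying both.
Any solution of the first congruence is x = 21 + 47t; substituting into the second, 47t ≡ 11 − 21 ≡ 6 (mod 16).
47 ≡ 15 (mod 16), so this reads 15t ≡ 6 (mod 16). Note 15·15 = 225 ≡ 1 (mod 16) (as 225 − 1 = 14·16), so 15⁻¹ ≡ 15.
Multiplying by 15: t ≡ 15·6 = 90 ≡ 10 (mod 16).
With t = 10: x = 21 + 47·10 = 491.
Check: 491 mod 47 = 21, 491 mod 16 = 11. ✓

x = 491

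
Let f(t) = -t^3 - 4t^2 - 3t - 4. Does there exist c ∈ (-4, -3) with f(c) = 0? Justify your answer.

f(-4) = 8 and f(-3) = -4, which have opposite signs.
As a polynomial, f is continuous on every closed interval.
By the Intermediate Value Theorem f must vanish at some point of (-4, -3).

Yes, such a c exists.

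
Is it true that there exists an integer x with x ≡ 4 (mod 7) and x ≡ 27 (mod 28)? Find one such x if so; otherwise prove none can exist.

No such integer exists.

gcd(7, 28) = 7. If x ≡ 4 (mod 7) and x ≡ 27 (mod 28), then x ≡ 4 (mod 7) and x ≡ 27 (mod 7).
However 4 ≡ 4 and 27 ≡ 6 (mod 7), and 4 ≠ 6.
So no integer satisfies both congruences.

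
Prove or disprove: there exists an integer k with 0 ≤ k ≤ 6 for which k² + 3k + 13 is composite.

No such integer k in that range exists.

The values for k = 0, 1, …, 6 are 13, 17, 23, 31, 41, 53, 67, and each of these is prime.
So no value in the range makes the expression composite.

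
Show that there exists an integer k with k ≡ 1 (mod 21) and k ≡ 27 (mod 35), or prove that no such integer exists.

There is no such integer.

Both moduli are multiples of 7 = gcd(21, 35), so any solution would satisfy k ≡ 1 and k ≡ 27 modulo 7 simultaneously.
But 1 mod 7 = 1 while 27 mod 7 = 6, a contradiction.
So no integer satisfies both congruences.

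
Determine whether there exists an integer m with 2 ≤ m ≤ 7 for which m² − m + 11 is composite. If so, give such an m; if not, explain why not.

There is no such integer m in that range.

The values for m = 2, 3, …, 7 are 13, 17, 23, 31, 41, 53, and each of these is prime.
So no value in the range makes the expression composite.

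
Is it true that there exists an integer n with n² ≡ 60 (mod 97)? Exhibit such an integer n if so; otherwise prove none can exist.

No such integer exists.

Apply Euler's criterion with the prime 97: 60 is a quadratic residue iff 60^48 ≡ 1 (mod 97), and a non-residue iff it is ≡ −1.
Repeated squaring mod 97: 60^2 = 3600 ≡ 11; 60^4 ≡ 11² = 121 ≡ 24; 60^8 ≡ 24² = 576 ≡ 91; 60^16 ≡ 91² = 8281 ≡ 36; 60^32 ≡ 36² = 1296 ≡ 35.
Since 48 = 32 + 16, 60^48 ≡ 35 · 36; multiplying out mod 97: 35·36 = 1260 ≡ 96. Thus 60^48 ≡ 96 ≡ −1 (mod 97).
The value −1 means 60 is a non-residue modulo 97, so n² ≡ 60 (mod 97) is impossible.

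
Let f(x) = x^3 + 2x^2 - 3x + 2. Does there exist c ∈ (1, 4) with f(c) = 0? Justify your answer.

f(1) = 2 and f(4) = 86, both positive, so a sign-change argument is unavailable; we show f keeps this sign on the whole interval.
Shift to the endpoint 1: with x = 1 + u (0 < u < 3), one computes f(1 + u) = u^3 + 5u^2 + 4u + 2.
The nonzero coefficients here are all positive, so for u > 0 every term is positive (or zero), and the constant term 2 is strictly positive.
Therefore f(x) > 0 throughout (1, 4), and f has no zero there.

f has no root in that interval.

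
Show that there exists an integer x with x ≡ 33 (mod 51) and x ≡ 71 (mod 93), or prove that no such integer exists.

There is no such integer.

Both moduli are multiples of 3 = gcd(51, 93), so any solution would satisfy x ≡ 33 and x ≡ 71 modulo 3 simultaneously.
However 33 ≡ 0 and 71 ≡ 2 (mod 3), and 0 ≠ 2.
Hence the system has no solution.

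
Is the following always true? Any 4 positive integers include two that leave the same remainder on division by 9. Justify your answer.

No; for instance {7, 8, 9, 10} is a counterexample.

Take the 4 consecutive integers 7, 8, 9, 10: their residues mod 9 are all distinct because 4 ≤ 9.
So no two of them leave the same remainder on division by 9; the claim fails for this set.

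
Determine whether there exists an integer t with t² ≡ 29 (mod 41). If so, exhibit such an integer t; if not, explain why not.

No, no such integer exists.

41 is prime, so by Euler's criterion 29 is a square mod 41 iff 29^((41−1)/2) = 29^20 ≡ 1 (mod 41).
Repeated squaring mod 41: 29^2 = 841 ≡ 21; 29^4 ≡ 21² = 441 ≡ 31; 29^8 ≡ 31² = 961 ≡ 18; 29^16 ≡ 18² = 324 ≡ 37.
Since 20 = 16 + 4, 29^20 ≡ 37 · 31; multiplying out mod 41: 37·31 = 1147 ≡ 40. Thus 29^20 ≡ 40 ≡ −1 (mod 41).
The value −1 means 29 is a non-residue modulo 41, so t² ≡ 29 (mod 41) is impossible.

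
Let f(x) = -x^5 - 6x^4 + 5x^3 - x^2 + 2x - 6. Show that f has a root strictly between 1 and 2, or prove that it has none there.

f(1) = -7 and f(2) = -94, both negative, so a sign-change argument is unavailable; we show f keeps this sign on the whole interval.
Substitute x = 1 + u, where 0 < u < 1 on the interval. Expanding, f(1 + u) = -u^5 - 11u^4 - 29u^3 - 32u^2 - 14u - 7.
The nonzero coefficients here are all negative, so for u > 0 every term is negative (or zero), and the constant term -7 is strictly negative.
So f is strictly negative on (1, 2); no root exists in the interval.

No.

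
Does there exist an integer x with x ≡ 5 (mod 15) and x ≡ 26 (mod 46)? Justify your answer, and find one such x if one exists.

The moduli 15 and 46 are coprime, so by the Chinese Remainder Theorem a unique solution modulo 690 exists.
Any solution of the first congruence is x = 5 + 15t; substituting into the second, 15t ≡ 26 − 5 ≡ 21 (mod 46).
Invert 15 mod 46 by the Euclidean algorithm: 46 = 3·15 + 1, 15 = 15·1 + 0; back-substituting, 1 = 46 − 3·15. Hence 15·(-3) ≡ 1, so 15⁻¹ ≡ -3 ≡ 43 (mod 46).
Multiplying by 43: t ≡ 43·21 = 903 ≡ 29 (mod 46).
With t = 29: x = 5 + 15·29 = 440.
Check: 440 mod 15 = 5, 440 mod 46 = 26. ✓

x = 440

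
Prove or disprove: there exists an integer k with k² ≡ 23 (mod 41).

k = 33

k = 33 works: 33² = 1089, and 1089 − 23 = 1066 = 26·41.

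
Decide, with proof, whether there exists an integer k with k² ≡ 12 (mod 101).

No, no such integer exists.

101 is prime, so by Euler's criterion 12 is a square mod 101 iff 12^((101−1)/2) = 12^50 ≡ 1 (mod 101).
Repeated squaring mod 101: 12^2 = 144 ≡ 43; 12^4 ≡ 43² = 1849 ≡ 31; 12^8 ≡ 31² = 961 ≡ 52; 12^16 ≡ 52² = 2704 ≡ 78; 12^32 ≡ 78² = 6084 ≡ 24.
Since 50 = 32 + 16 + 2, 12^50 ≡ 24 · 78 · 43; multiplying out mod 101: 24·78 = 1872 ≡ 54, then 54·43 = 2322 ≡ 100. Thus 12^50 ≡ 100 ≡ −1 (mod 101).
By Euler's criterion 12 is a quadratic non-residue mod 101: no k satisfies k² ≡ 12 (mod 101).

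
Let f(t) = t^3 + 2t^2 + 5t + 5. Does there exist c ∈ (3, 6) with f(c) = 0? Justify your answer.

No such root exists.

Evaluate at the endpoints: f(3) = 65, f(6) = 323 — same sign (positive).
f'(t) = 3t^2 + 4t + 5 has discriminant 4² − 4·3·5 = -44 < 0, so f' has no real roots and is positive for every real t.
So f is strictly increasing; between 3 and 6 its values lie between f(3) = 65 and f(6) = 323, all positive. Therefore f has no root in (3, 6).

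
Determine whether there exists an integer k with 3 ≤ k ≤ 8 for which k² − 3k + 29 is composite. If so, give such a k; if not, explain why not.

At k = 7: 7² − 3·7 + 29 = 57 = 3·19, which is composite.

k = 7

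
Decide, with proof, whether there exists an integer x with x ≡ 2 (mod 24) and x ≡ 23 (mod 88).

gcd(24, 88) = 8. If x ≡ 2 (mod 24) and x ≡ 23 (mod 88), then x ≡ 2 (mod 8) and x ≡ 23 (mod 8).
However 2 ≡ 2 and 23 ≡ 7 (mod 8), and 2 ≠ 7.
Hence the system has no solution.

No such integer exists.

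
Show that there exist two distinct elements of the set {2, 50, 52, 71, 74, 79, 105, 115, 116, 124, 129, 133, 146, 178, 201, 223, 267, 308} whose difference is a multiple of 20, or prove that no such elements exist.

No such pair exists.

Reduce each element modulo 20: 2↦2, 50↦10, 52↦12, 71↦11, 74↦14, 79↦19, 105↦5, 115↦15, 116↦16, 124↦4, 129↦9, 133↦13, 146↦6, 178↦18, 201↦1, 223↦3, 267↦7, 308↦8.
All 18 residues are distinct, so no two elements differ by a multiple of 20.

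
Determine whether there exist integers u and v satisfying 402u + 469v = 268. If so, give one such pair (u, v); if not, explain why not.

u = 3, v = -2

gcd(402, 469) = 67, and 67 divides 268, so integer solutions exist.
Dividing through by 67 reduces the equation to 6u + 7v = 4.
Dividing repeatedly: 7 = 1·6 + 1, 6 = 6·1 + 0.
Working back up the chain: 1 = 7 − 1·6. So 6·(-1) + 7·1 = 1.
Multiplying through by 4: u = (-1)·4 = -4, v = 1·4 = 4 is a solution.
Shifting by a multiple of (7, −6) keeps it a solution: u = -4 + 1·7 = 3, v = 4 − 1·6 = -2.
Check: 402·3 + 469·(-2) = 1206 − 938 = 268. ✓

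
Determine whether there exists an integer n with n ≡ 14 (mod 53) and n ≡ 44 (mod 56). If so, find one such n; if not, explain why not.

The moduli 53 and 56 are coprime, so by the Chinese Remainder Theorem a unique solution modulo 2968 exists.
Write n = 14 + 53t and require 14 + 53t ≡ 44 (mod 56), i.e. 53t ≡ 30 (mod 56).
Since 53·37 = 1961 = 35·56 + 1, the inverse of 53 mod 56 is 37.
Multiplying by 37: t ≡ 37·30 = 1110 ≡ 46 (mod 56).
With t = 46: n = 14 + 53·46 = 2452.
Check: 2452 mod 53 = 14, 2452 mod 56 = 44. ✓

n = 2452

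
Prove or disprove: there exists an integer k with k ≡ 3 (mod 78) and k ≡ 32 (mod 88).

No, no such integer exists.

gcd(78, 88) = 2. If k ≡ 3 (mod 78) and k ≡ 32 (mod 88), then k ≡ 3 (mod 2) and k ≡ 32 (mod 2).
However 3 ≡ 1 and 32 ≡ 0 (mod 2), and 1 ≠ 0.
Hence the system has no solution.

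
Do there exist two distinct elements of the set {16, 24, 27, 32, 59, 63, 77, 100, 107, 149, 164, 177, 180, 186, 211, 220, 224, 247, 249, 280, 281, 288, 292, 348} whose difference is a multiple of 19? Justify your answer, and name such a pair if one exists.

Reduce each element mod 19: 16↦16, 24↦5, 27↦8, 32↦13, 59↦2, 63↦6, 77↦1, 100↦5, 107↦12, 149↦16, 164↦12, 177↦6, 180↦9, 186↦15, 211↦2, 220↦11, 224↦15, 247↦0, 249↦2, 280↦14, 281↦15, 288↦3, 292↦7, 348↦6. The residue 16 repeats (at 16 and 149), and 149 − 16 = 133 = 7·19.

16 and 149 are such a pair.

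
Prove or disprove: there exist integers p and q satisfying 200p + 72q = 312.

p = 3, q = -4

Since gcd(200, 72) = 8 and 312 = 8·39, Bézout's identity guarantees a solution.
Dividing through by 8 reduces the equation to 25p + 9q = 39.
Dividing repeatedly: 25 = 2·9 + 7, 9 = 1·7 + 2, 7 = 3·2 + 1, 2 = 2·1 + 0.
Back-substituting, 1 = 7 − 3·2 = 7 − 3·(9 − 1·7) = −3·9 + 4·7 = −3·9 + 4·(25 − 2·9) = 4·25 − 11·9; that is, 25·4 + 9·(-11) = 1.
Scaling by 39 gives the particular solution (p, q) = (156, -429).
The general solution is p = 156 + 9k, q = -429 − 25k; taking k = -17 gives the smaller pair p = 3, q = -4.
Indeed 200·3 + 72·(-4) = 600 − 288 = 312.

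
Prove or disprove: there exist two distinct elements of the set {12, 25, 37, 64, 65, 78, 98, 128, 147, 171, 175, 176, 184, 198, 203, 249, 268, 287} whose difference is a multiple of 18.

Reduce each element modulo 18: 12↦12, 25↦7, 37↦1, 64↦10, 65↦11, 78↦6, 98↦8, 128↦2, 147↦3, 171↦9, 175↦13, 176↦14, 184↦4, 198↦0, 203↦5, 249↦15, 268↦16, 287↦17.
No residue repeats among the 18 elements, so no pair has difference ≡ 0 (mod 18).

No such pair exists.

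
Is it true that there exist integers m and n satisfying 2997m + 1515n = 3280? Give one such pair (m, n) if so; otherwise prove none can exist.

No such integers exist.

Any value of 2997m + 1515n is a multiple of gcd(2997, 1515) = 3.
But 3280 = 3·1093 + 1, so 3 ∤ 3280.
So the equation is unsolvable over ℤ.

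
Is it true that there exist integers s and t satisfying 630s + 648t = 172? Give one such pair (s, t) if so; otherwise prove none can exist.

gcd(630, 648) = 18, so every integer of the form 630s + 648t is a multiple of 18.
However 172 leaves remainder 10 on division by 18.
Therefore 630s + 648t = 172 has no solution in integers.

No, no such integers exist.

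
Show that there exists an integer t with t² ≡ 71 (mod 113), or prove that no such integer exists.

No, no such integer exists.

113 is prime, so by Euler's criterion 71 is a square mod 113 iff 71^((113−1)/2) = 71^56 ≡ 1 (mod 113).
Squaring successively (mod 113): 71^2 = 5041 ≡ 69; 71^4 ≡ 69² = 4761 ≡ 15; 71^8 ≡ 15² = 225 ≡ 112; 71^16 ≡ 112² = 12544 ≡ 1; 71^32 ≡ 1² = 1 ≡ 1.
Since 56 = 32 + 16 + 8, 71^56 ≡ 1 · 1 · 112; multiplying out mod 113: 1·1 = 1 ≡ 1, then 1·112 = 112 ≡ 112. Thus 71^56 ≡ 112 ≡ −1 (mod 113).
The value −1 means 71 is a non-residue modulo 113, so t² ≡ 71 (mod 113) is impossible.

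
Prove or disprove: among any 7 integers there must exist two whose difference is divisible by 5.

There are exactly 5 possible remainders on division by 5.
Since 7 > 5, two of the 7 integers must share a residue class by the pigeonhole principle; call them a and b.
Then a ≡ b (mod 5), i.e. 5 ∣ (a − b).

True.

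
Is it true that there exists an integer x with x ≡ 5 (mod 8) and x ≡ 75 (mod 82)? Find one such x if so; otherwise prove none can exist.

The moduli are not coprime: gcd(8, 82) = 2. Compatibility requires 2 ∣ (75 − 5) = 70, which holds, so solutions exist.
Write x = 5 + 8t. Then 8t ≡ 75 − 5 ≡ 70 (mod 82); dividing through by 2 gives 4t ≡ 35 (mod 41).
Note 4·31 = 124 ≡ 1 (mod 41) (as 124 − 1 = 3·41), so 4⁻¹ ≡ 31.
Multiplying by 31: t ≡ 31·35 = 1085 ≡ 19 (mod 41).
Then x = 5 + 8·19 = 157.
Verify: 157 = 19·8 + 5 and 157 = 1·82 + 75. ✓

x = 157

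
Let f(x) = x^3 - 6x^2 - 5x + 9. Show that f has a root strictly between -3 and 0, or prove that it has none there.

Such a root exists.

f(-3) = -57 and f(0) = 9, which have opposite signs.
f is continuous everywhere (it is a polynomial), in particular on [-3, 0].
By the Intermediate Value Theorem f must vanish at some point of (-3, 0).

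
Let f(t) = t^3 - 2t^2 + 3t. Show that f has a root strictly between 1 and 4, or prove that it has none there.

Evaluate at the endpoints: f(1) = 2, f(4) = 44 — same sign (positive).
f'(t) = 3t^2 - 4t + 3 has discriminant (-4)² − 4·3·3 = -20 < 0, so f' has no real roots and is positive for every real t.
Hence f is strictly increasing on ℝ, and in particular on [1, 4]. A strictly monotone function with same-sign endpoint values stays positive on the whole interval, so f has no zero in (1, 4).

No such root exists.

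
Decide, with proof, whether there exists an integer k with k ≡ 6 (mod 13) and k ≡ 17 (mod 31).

Since 13 and 31 share no common factor, CRT says the pair of congruences has a solution (unique mod 403).
Any solution of the first congruence is k = 6 + 13t; substituting into the second, 13t ≡ 17 − 6 ≡ 11 (mod 31).
Invert 13 mod 31 by the Euclidean algorithm: 31 = 2·13 + 5, 13 = 2·5 + 3, 5 = 1·3 + 2, 3 = 1·2 + 1, 2 = 2·1 + 0; back-substituting, 1 = 3 − 1·2 = 3 − (5 − 1·3) = −5 + 2·3 = −5 + 2·(13 − 2·5) = 2·13 − 5·5 = 2·13 − 5·(31 − 2·13) = −5·31 + 12·13. Hence 13·12 ≡ 1, so 13⁻¹ ≡ 12 (mod 31).
Multiplying by 12: t ≡ 12·11 = 132 ≡ 8 (mod 31).
With t = 8: k = 6 + 13·8 = 110.
Indeed 110 ≡ 6 (mod 13) and 110 ≡ 17 (mod 31).

k = 110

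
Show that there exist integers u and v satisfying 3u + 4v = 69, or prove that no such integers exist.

Since gcd(3, 4) = 1, every integer is an integer combination of 3 and 4.
Dividing repeatedly: 4 = 1·3 + 1, 3 = 3·1 + 0.
Back-substituting, 1 = 4 − 1·3; that is, 3·(-1) + 4·1 = 1.
Scaling by 69 gives the particular solution (u, v) = (-69, 69).
Shifting by a multiple of (4, −3) keeps it a solution: u = -69 + 18·4 = 3, v = 69 − 18·3 = 15.
Indeed 3·3 + 4·15 = 9 + 60 = 69.

u = 3, v = 15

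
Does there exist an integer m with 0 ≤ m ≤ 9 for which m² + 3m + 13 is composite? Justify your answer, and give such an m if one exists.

m = 9

At m = 9: 9² + 3·9 + 13 = 121 = 11·11, which is composite.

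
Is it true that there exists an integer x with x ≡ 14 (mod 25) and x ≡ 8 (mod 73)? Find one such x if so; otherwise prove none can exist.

Since 25 and 73 share no common factor, CRT says the pair of congruences has a solution (unique mod 1825).
Any solution of the first congruence is x = 14 + 25t; substituting into the second, 25t ≡ 8 − 14 ≡ 67 (mod 73).
Note 25·38 = 950 ≡ 1 (mod 73) (as 950 − 1 = 13·73), so 25⁻¹ ≡ 38.
Therefore t ≡ 38·67 = 2546 ≡ 64 (mod 73).
Taking t = 64 gives x = 14 + 25·64 = 1614.
Check: 1614 mod 25 = 14, 1614 mod 73 = 8. ✓

x = 1614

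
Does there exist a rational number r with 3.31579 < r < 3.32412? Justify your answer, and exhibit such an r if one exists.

Scale by 22: the interval becomes (72.94738, 73.13064), which contains the integer 73.
So r = 73/22 works: it is a ratio of integers, and dividing 22·3.31579 < 73 < 22·3.32412 through by 22 gives 3.31579 < 73/22 < 3.32412.

r = 73/22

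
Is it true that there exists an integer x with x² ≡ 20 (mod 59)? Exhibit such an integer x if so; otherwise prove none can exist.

Take x = 16. Then 16² = 256 = 4·59 + 20, so 16² ≡ 20 (mod 59).

x = 16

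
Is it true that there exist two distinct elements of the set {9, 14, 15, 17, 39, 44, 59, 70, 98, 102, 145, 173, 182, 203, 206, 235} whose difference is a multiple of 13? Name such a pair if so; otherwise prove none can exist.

Reduce each element mod 13: 9↦9, 14↦1, 15↦2, 17↦4, 39↦0, 44↦5, 59↦7, 70↦5, 98↦7, 102↦11, 145↦2, 173↦4, 182↦0, 203↦8, 206↦11, 235↦1. The residue 1 repeats (at 14 and 235), and 235 − 14 = 221 = 17·13.

14 and 235 are such a pair.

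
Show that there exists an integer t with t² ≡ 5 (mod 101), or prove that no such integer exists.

t = 56

t = 56 works: 56² = 3136, and 3136 − 5 = 3131 = 31·101.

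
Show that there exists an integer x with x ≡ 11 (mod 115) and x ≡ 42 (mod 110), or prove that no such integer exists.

gcd(115, 110) = 5. If x ≡ 11 (mod 115) and x ≡ 42 (mod 110), then x ≡ 11 (mod 5) and x ≡ 42 (mod 5).
However 11 ≡ 1 and 42 ≡ 2 (mod 5), and 1 ≠ 2.
Hence the system has no solution.

There is no such integer.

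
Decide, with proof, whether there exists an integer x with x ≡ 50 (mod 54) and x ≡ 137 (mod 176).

Both moduli are multiples of 2 = gcd(54, 176), so any solution would satisfy x ≡ 50 and x ≡ 137 modulo 2 simultaneously.
These are incompatible: 50 − 137 = -87 is not divisible by 2.
Therefore no such x exists.

No such integer exists.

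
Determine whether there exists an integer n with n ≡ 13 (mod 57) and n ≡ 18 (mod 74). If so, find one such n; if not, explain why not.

n = 3718

Since 57 and 74 share no common factor, CRT says the pair of congruences has a solution (unique mod 4218).
Write n = 13 + 57t and require 13 + 57t ≡ 18 (mod 74), i.e. 57t ≡ 5 (mod 74).
To invert 57 modulo 74: 74 = 1·57 + 17, 57 = 3·17 + 6, 17 = 2·6 + 5, 6 = 1·5 + 1, 5 = 5·1 + 0, and unwinding, 1 = 6 − 1·5 = 6 − (17 − 2·6) = −17 + 3·6 = −17 + 3·(57 − 3·17) = 3·57 − 10·17 = 3·57 − 10·(74 − 1·57) = −10·74 + 13·57. Thus 57⁻¹ ≡ 13 (mod 74).
Multiplying by 13: t ≡ 13·5 = 65 (mod 74).
Taking t = 65 gives n = 13 + 57·65 = 3718.
Check: 3718 mod 57 = 13, 3718 mod 74 = 18. ✓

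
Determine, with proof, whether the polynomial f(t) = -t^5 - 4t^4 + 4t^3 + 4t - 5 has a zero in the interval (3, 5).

The endpoint values f(3) = -452 and f(5) = -5110 are both negative. Claim: f(t) < 0 for every t in (3, 5).
Substitute t = 3 + u, where 0 < u < 2 on the interval. Expanding, f(3 + u) = -u^5 - 19u^4 - 134u^3 - 450u^2 - 725u - 452.
The nonzero coefficients here are all negative, so for u > 0 every term is negative (or zero), and the constant term -452 is strictly negative.
Therefore f(t) < 0 throughout (3, 5), and f has no zero there.

No such root exists.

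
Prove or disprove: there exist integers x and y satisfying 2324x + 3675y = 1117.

There are no such integers.

Any value of 2324x + 3675y is a multiple of gcd(2324, 3675) = 7.
But 1117 is not a multiple of 7 (it leaves remainder 4).
Hence no integers x, y satisfy the equation.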